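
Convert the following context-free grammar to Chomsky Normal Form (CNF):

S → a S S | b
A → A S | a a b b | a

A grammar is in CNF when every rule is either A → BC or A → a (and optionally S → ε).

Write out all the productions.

TA → a; S → b; TB → b; A → a; S → TA X0; X0 → S S; A → A S; A → TA X1; X1 → TA X2; X2 → TB TB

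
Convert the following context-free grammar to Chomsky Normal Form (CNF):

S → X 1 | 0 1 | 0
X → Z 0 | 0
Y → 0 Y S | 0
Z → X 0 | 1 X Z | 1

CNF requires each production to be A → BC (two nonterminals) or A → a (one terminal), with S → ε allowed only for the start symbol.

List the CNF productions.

T1 → 1; T0 → 0; S → 0; X → 0; Y → 0; Z → 1; S → X T1; S → T0 T1; X → Z T0; Y → T0 X0; X0 → Y S; Z → X T0; Z → T1 X1; X1 → X Z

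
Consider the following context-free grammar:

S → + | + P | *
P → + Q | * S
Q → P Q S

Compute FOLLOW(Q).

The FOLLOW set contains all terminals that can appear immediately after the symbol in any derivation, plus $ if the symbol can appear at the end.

We compute FOLLOW(Q) using the standard algorithm.
FOLLOW(S) starts with {$}.
FIRST(P) = {*, +}
FIRST(Q) = {*, +}
FIRST(S) = {*, +}
FOLLOW(P) = {$, *, +}
FOLLOW(Q) = {$, *, +}
FOLLOW(S) = {$, *, +}
Therefore, FOLLOW(Q) = {$, *, +}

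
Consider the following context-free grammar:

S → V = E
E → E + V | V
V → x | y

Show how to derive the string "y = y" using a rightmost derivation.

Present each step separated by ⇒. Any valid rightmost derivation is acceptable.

S ⇒ V = E ⇒ V = V ⇒ V = y ⇒ y = y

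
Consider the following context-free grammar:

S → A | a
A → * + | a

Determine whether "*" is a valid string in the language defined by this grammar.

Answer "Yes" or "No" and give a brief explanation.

No - no valid derivation exists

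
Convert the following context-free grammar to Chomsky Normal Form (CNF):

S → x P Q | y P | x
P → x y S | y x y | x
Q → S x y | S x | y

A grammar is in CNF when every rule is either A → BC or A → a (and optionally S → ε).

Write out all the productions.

TX → x; TY → y; S → x; P → x; Q → y; S → TX X0; X0 → P Q; S → TY P; P → TX X1; X1 → TY S; P → TY X2; X2 → TX TY; Q → S X3; X3 → TX TY; Q → S TX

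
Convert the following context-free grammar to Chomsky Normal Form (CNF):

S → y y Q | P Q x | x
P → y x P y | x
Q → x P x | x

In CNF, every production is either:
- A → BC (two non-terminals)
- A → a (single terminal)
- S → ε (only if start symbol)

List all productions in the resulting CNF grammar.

TY → y; TX → x; S → x; P → x; Q → x; S → TY X0; X0 → TY Q; S → P X1; X1 → Q TX; P → TY X2; X2 → TX X3; X3 → P TY; Q → TX X4; X4 → P TX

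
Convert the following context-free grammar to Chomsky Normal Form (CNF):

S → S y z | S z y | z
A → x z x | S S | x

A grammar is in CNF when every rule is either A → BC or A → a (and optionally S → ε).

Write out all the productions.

TY → y; TZ → z; S → z; TX → x; A → x; S → S X0; X0 → TY TZ; S → S X1; X1 → TZ TY; A → TX X2; X2 → TZ TX; A → S S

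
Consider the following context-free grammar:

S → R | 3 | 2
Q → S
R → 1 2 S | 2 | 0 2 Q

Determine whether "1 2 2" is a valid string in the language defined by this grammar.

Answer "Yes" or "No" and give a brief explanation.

Yes - a valid derivation exists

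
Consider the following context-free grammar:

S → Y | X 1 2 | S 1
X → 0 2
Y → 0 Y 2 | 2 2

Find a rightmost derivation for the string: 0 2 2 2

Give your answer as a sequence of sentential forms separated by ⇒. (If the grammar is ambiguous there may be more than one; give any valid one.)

S ⇒ Y ⇒ 0 Y 2 ⇒ 0 2 2 2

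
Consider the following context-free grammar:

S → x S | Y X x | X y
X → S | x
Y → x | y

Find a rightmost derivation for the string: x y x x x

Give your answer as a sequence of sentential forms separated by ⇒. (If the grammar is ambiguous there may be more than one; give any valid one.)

S ⇒ Y X x ⇒ Y S x ⇒ Y Y X x x ⇒ Y Y x x x ⇒ Y y x x x ⇒ x y x x x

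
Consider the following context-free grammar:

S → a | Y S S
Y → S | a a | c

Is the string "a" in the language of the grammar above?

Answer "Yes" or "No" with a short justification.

Yes - a valid derivation exists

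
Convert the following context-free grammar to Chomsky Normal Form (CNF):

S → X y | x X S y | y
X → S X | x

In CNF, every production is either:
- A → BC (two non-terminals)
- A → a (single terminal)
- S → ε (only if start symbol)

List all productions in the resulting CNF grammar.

TY → y; TX → x; S → y; X → x; S → X TY; S → TX X0; X0 → X X1; X1 → S TY; X → S X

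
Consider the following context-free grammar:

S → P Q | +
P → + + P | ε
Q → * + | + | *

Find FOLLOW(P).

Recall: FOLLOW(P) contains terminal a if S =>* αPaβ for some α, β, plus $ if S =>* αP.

We compute FOLLOW(P) using the standard algorithm.
FOLLOW(S) starts with {$}.
FIRST(P) = {+, ε}
FIRST(Q) = {*, +}
FIRST(S) = {*, +}
FOLLOW(P) = {*, +}
FOLLOW(Q) = {$}
FOLLOW(S) = {$}
Therefore, FOLLOW(P) = {*, +}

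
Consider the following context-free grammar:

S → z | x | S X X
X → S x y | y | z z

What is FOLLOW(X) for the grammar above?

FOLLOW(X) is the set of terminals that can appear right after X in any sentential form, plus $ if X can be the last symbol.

We compute FOLLOW(X) using the standard algorithm.
FOLLOW(S) starts with {$}.
FIRST(S) = {x, z}
FIRST(X) = {x, y, z}
FOLLOW(S) = {$, x, y, z}
FOLLOW(X) = {$, x, y, z}
Therefore, FOLLOW(X) = {$, x, y, z}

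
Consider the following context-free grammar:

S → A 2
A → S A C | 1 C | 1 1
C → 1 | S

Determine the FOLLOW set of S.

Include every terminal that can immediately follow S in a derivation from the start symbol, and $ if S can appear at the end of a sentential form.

We compute FOLLOW(S) using the standard algorithm.
FOLLOW(S) starts with {$}.
FIRST(A) = {1}
FIRST(C) = {1}
FIRST(S) = {1}
FOLLOW(A) = {1, 2}
FOLLOW(C) = {1, 2}
FOLLOW(S) = {$, 1, 2}
Therefore, FOLLOW(S) = {$, 1, 2}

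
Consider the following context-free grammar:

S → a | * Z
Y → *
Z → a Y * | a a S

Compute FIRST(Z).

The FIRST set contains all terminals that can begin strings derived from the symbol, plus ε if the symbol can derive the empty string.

We compute FIRST(Z) using the standard algorithm.
FIRST(S) = {*, a}
FIRST(Y) = {*}
FIRST(Z) = {a}
Therefore, FIRST(Z) = {a}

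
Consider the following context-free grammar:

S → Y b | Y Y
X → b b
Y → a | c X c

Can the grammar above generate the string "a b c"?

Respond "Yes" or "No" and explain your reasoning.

No - no valid derivation exists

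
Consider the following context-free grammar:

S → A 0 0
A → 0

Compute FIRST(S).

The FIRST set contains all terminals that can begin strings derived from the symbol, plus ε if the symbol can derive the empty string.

We compute FIRST(S) using the standard algorithm.
FIRST(A) = {0}
FIRST(S) = {0}
Therefore, FIRST(S) = {0}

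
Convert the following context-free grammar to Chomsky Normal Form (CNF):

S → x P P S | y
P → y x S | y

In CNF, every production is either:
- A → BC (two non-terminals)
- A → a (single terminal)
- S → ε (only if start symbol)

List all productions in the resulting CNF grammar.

TX → x; S → y; TY → y; P → y; S → TX X0; X0 → P X1; X1 → P S; P → TY X2; X2 → TX S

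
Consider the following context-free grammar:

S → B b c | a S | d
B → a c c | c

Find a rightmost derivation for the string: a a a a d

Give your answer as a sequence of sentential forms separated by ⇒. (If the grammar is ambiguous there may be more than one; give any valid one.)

S ⇒ a S ⇒ a a S ⇒ a a a S ⇒ a a a a S ⇒ a a a a d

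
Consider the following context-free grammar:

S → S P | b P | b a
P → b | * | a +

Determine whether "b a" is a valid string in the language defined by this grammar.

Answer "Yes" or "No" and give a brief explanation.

Yes - a valid derivation exists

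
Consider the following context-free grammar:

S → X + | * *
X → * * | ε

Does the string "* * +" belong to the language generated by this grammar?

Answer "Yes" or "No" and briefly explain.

Yes - a valid derivation exists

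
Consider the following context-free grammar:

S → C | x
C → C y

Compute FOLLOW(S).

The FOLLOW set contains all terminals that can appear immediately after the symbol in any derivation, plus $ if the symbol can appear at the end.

We compute FOLLOW(S) using the standard algorithm.
FOLLOW(S) starts with {$}.
FIRST(C) = {}
FIRST(S) = {x}
FOLLOW(C) = {$, y}
FOLLOW(S) = {$}
Therefore, FOLLOW(S) = {$}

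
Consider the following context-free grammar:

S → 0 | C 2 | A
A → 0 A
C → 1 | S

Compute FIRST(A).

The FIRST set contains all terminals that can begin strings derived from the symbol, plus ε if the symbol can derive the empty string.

We compute FIRST(A) using the standard algorithm.
FIRST(A) = {0}
FIRST(C) = {0, 1}
FIRST(S) = {0, 1}
Therefore, FIRST(A) = {0}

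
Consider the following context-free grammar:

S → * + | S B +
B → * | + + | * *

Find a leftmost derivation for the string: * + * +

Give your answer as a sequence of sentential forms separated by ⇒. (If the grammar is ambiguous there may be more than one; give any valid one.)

S ⇒ S B + ⇒ * + B + ⇒ * + * +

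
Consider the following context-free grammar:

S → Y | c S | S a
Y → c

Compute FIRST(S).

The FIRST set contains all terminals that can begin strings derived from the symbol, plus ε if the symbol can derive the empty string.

We compute FIRST(S) using the standard algorithm.
FIRST(S) = {c}
FIRST(Y) = {c}
Therefore, FIRST(S) = {c}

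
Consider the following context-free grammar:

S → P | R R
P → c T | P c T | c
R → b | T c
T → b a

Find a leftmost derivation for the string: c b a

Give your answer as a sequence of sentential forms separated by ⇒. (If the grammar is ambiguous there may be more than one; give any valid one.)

S ⇒ P ⇒ c T ⇒ c b a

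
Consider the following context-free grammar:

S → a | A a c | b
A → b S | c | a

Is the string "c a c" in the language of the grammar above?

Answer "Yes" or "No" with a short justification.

Yes - a valid derivation exists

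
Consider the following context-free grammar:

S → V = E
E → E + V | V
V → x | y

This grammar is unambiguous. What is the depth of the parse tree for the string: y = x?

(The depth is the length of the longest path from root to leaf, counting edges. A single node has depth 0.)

3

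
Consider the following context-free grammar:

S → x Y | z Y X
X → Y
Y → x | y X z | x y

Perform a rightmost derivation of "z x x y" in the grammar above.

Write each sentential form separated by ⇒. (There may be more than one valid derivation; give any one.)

S ⇒ z Y X ⇒ z Y Y ⇒ z Y x y ⇒ z x x y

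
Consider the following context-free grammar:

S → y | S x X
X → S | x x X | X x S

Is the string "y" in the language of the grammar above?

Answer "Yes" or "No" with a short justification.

Yes - a valid derivation exists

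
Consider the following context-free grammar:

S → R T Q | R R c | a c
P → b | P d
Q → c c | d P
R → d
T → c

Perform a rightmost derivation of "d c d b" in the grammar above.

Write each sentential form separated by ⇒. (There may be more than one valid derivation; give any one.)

S ⇒ R T Q ⇒ R T d P ⇒ R T d b ⇒ R c d b ⇒ d c d b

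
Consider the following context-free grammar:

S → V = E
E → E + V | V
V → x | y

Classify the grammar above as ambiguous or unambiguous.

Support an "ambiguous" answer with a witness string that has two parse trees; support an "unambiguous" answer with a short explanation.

Unambiguous - every string in the language has a unique parse tree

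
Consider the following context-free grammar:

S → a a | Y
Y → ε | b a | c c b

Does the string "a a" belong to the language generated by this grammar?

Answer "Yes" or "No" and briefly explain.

Yes - a valid derivation exists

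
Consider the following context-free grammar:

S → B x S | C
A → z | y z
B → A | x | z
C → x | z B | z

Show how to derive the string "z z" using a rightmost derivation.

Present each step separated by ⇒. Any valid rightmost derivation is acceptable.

S ⇒ C ⇒ z B ⇒ z z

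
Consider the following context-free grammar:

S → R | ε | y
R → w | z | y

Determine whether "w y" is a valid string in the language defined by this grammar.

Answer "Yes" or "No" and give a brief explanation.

No - no valid derivation exists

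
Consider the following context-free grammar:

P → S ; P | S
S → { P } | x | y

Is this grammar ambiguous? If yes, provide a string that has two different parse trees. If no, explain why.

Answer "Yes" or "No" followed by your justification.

No - the grammar is unambiguous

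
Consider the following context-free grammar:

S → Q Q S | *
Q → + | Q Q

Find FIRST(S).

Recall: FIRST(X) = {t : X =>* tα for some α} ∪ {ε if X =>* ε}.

We compute FIRST(S) using the standard algorithm.
FIRST(Q) = {+}
FIRST(S) = {*, +}
Therefore, FIRST(S) = {*, +}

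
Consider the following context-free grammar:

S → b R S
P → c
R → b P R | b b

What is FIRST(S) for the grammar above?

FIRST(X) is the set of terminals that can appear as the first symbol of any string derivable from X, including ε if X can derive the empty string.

We compute FIRST(S) using the standard algorithm.
FIRST(P) = {c}
FIRST(R) = {b}
FIRST(S) = {b}
Therefore, FIRST(S) = {b}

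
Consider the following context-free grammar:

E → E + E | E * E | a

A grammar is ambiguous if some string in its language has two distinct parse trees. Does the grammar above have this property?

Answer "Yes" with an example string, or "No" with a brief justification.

Yes - the string 'a * a + a * a * a' has two distinct parse trees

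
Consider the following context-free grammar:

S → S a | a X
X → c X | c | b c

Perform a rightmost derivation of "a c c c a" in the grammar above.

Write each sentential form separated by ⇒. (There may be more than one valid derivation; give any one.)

S ⇒ S a ⇒ a X a ⇒ a c X a ⇒ a c c X a ⇒ a c c c a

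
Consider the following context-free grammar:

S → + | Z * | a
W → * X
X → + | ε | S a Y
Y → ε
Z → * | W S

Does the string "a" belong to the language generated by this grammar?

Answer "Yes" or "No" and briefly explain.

Yes - a valid derivation exists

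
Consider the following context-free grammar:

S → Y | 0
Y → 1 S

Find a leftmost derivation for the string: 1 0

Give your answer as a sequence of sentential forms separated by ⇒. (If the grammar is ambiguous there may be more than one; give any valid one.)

S ⇒ Y ⇒ 1 S ⇒ 1 0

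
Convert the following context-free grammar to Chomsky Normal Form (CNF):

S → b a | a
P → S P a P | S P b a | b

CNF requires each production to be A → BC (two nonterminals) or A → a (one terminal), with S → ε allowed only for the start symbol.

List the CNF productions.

TB → b; TA → a; S → a; P → b; S → TB TA; P → S X0; X0 → P X1; X1 → TA P; P → S X2; X2 → P X3; X3 → TB TA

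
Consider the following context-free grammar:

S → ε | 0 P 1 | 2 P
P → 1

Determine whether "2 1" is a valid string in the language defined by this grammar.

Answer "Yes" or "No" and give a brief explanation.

Yes - a valid derivation exists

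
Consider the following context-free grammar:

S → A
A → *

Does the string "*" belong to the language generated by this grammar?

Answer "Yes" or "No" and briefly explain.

Yes - a valid derivation exists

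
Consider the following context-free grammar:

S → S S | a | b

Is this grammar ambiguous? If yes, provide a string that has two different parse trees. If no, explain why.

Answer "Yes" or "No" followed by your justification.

Yes - the string 'a a b b' has two distinct leftmost derivations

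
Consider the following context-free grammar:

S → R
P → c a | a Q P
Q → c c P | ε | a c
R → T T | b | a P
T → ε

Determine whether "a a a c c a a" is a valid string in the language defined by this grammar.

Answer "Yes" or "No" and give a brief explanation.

No - no valid derivation exists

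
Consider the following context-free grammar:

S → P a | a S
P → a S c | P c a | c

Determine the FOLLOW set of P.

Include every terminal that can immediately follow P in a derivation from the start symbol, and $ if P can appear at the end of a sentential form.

We compute FOLLOW(P) using the standard algorithm.
FOLLOW(S) starts with {$}.
FIRST(P) = {a, c}
FIRST(S) = {a, c}
FOLLOW(P) = {a, c}
FOLLOW(S) = {$, c}
Therefore, FOLLOW(P) = {a, c}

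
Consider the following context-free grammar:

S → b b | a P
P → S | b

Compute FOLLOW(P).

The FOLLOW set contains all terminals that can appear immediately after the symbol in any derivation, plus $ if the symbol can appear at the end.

We compute FOLLOW(P) using the standard algorithm.
FOLLOW(S) starts with {$}.
FIRST(P) = {a, b}
FIRST(S) = {a, b}
FOLLOW(P) = {$}
FOLLOW(S) = {$}
Therefore, FOLLOW(P) = {$}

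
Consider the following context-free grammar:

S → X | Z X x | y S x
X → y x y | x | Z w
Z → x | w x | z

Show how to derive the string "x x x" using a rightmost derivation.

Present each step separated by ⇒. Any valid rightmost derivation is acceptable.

S ⇒ Z X x ⇒ Z x x ⇒ x x x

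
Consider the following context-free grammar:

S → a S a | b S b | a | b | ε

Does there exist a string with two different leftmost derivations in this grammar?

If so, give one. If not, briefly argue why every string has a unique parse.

No - every string in the language has a unique leftmost derivation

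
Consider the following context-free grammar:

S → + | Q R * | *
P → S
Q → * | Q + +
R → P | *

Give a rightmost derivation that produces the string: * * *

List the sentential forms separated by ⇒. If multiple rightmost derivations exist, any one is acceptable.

S ⇒ Q R * ⇒ Q * * ⇒ * * *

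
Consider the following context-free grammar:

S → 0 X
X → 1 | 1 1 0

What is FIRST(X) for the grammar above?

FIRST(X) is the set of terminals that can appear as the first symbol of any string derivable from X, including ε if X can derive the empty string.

We compute FIRST(X) using the standard algorithm.
FIRST(S) = {0}
FIRST(X) = {1}
Therefore, FIRST(X) = {1}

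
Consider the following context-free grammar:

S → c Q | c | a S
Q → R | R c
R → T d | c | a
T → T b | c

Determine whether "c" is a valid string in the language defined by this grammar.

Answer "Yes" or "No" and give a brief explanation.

Yes - a valid derivation exists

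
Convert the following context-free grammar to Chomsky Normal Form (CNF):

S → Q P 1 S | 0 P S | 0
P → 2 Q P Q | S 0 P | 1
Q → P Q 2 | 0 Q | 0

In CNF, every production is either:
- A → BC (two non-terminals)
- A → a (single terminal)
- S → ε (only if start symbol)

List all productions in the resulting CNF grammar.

T1 → 1; T0 → 0; S → 0; T2 → 2; P → 1; Q → 0; S → Q X0; X0 → P X1; X1 → T1 S; S → T0 X2; X2 → P S; P → T2 X3; X3 → Q X4; X4 → P Q; P → S X5; X5 → T0 P; Q → P X6; X6 → Q T2; Q → T0 Q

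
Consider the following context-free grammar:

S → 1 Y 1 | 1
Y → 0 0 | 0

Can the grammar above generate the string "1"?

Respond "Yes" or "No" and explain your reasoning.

Yes - a valid derivation exists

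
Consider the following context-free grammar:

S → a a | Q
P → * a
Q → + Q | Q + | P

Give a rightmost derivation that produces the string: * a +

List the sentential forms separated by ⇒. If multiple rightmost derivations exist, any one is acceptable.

S ⇒ Q ⇒ Q + ⇒ P + ⇒ * a +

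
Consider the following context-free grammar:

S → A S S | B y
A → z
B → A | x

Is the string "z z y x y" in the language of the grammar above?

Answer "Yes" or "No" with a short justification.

Yes - a valid derivation exists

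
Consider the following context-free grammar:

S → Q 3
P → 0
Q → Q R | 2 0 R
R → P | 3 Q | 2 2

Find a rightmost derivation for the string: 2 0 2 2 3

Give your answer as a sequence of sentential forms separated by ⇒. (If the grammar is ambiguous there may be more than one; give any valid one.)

S ⇒ Q 3 ⇒ 2 0 R 3 ⇒ 2 0 2 2 3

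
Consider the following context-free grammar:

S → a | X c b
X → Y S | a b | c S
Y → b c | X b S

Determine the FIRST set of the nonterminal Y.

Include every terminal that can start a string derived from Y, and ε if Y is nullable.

We compute FIRST(Y) using the standard algorithm.
FIRST(S) = {a, b, c}
FIRST(X) = {a, b, c}
FIRST(Y) = {a, b, c}
Therefore, FIRST(Y) = {a, b, c}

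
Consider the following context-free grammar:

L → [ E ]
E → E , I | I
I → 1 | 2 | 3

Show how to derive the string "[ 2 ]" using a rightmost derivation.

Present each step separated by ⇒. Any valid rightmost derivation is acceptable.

L ⇒ [ E ] ⇒ [ I ] ⇒ [ 2 ]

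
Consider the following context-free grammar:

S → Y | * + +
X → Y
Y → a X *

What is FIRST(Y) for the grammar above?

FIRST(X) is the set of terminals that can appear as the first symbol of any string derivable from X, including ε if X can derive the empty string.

We compute FIRST(Y) using the standard algorithm.
FIRST(S) = {*, a}
FIRST(X) = {a}
FIRST(Y) = {a}
Therefore, FIRST(Y) = {a}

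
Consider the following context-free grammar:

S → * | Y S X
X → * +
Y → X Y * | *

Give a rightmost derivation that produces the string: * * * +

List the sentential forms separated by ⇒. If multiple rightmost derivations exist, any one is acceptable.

S ⇒ Y S X ⇒ Y S * + ⇒ Y * * + ⇒ * * * +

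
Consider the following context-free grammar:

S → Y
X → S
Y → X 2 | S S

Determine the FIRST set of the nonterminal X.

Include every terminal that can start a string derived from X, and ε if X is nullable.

We compute FIRST(X) using the standard algorithm.
FIRST(S) = {}
FIRST(X) = {}
FIRST(Y) = {}
Therefore, FIRST(X) = {}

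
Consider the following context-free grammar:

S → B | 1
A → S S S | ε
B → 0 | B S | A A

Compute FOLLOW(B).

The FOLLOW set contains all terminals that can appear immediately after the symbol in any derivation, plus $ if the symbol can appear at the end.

We compute FOLLOW(B) using the standard algorithm.
FOLLOW(S) starts with {$}.
FIRST(A) = {0, 1, ε}
FIRST(B) = {0, 1, ε}
FIRST(S) = {0, 1, ε}
FOLLOW(A) = {$, 0, 1}
FOLLOW(B) = {$, 0, 1}
FOLLOW(S) = {$, 0, 1}
Therefore, FOLLOW(B) = {$, 0, 1}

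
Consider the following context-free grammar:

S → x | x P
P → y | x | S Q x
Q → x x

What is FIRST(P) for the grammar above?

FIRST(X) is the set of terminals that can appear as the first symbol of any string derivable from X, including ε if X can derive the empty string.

We compute FIRST(P) using the standard algorithm.
FIRST(P) = {x, y}
FIRST(Q) = {x}
FIRST(S) = {x}
Therefore, FIRST(P) = {x, y}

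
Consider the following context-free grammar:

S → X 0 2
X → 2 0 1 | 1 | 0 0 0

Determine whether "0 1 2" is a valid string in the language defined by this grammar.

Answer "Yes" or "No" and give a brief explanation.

No - no valid derivation exists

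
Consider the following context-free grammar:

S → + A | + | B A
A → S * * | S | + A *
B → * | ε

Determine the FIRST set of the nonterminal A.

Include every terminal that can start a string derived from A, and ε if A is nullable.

We compute FIRST(A) using the standard algorithm.
FIRST(A) = {*, +}
FIRST(B) = {*, ε}
FIRST(S) = {*, +}
Therefore, FIRST(A) = {*, +}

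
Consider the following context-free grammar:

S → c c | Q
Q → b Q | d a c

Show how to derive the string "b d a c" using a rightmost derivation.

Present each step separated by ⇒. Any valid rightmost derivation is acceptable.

S ⇒ Q ⇒ b Q ⇒ b d a c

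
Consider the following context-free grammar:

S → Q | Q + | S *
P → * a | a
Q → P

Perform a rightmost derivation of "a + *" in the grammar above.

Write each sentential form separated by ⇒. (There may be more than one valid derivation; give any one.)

S ⇒ S * ⇒ Q + * ⇒ P + * ⇒ a + *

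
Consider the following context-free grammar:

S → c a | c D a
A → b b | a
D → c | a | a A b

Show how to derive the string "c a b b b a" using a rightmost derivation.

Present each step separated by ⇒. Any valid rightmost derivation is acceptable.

S ⇒ c D a ⇒ c a A b a ⇒ c a b b b a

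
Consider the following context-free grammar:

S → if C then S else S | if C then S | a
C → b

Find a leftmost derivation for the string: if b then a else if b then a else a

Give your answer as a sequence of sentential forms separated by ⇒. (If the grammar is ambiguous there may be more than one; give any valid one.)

S ⇒ if C then S else S ⇒ if b then S else S ⇒ if b then a else S ⇒ if b then a else if C then S else S ⇒ if b then a else if b then S else S ⇒ if b then a else if b then a else S ⇒ if b then a else if b then a else a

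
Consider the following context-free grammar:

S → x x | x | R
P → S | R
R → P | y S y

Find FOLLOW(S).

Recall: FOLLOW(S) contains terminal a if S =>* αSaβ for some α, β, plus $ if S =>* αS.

We compute FOLLOW(S) using the standard algorithm.
FOLLOW(S) starts with {$}.
FIRST(P) = {x, y}
FIRST(R) = {x, y}
FIRST(S) = {x, y}
FOLLOW(P) = {$, y}
FOLLOW(R) = {$, y}
FOLLOW(S) = {$, y}
Therefore, FOLLOW(S) = {$, y}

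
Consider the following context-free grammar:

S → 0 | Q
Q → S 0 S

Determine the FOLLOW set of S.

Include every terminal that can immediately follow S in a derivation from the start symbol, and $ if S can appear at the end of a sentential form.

We compute FOLLOW(S) using the standard algorithm.
FOLLOW(S) starts with {$}.
FIRST(Q) = {0}
FIRST(S) = {0}
FOLLOW(Q) = {$, 0}
FOLLOW(S) = {$, 0}
Therefore, FOLLOW(S) = {$, 0}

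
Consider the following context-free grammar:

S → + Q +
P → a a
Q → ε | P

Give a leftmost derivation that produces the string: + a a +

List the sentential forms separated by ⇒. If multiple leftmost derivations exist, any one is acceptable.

S ⇒ + Q + ⇒ + P + ⇒ + a a +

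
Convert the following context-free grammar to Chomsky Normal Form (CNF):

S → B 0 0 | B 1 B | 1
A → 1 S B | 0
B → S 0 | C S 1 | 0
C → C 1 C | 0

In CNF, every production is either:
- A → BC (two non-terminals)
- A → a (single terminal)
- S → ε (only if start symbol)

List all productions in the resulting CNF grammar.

T0 → 0; T1 → 1; S → 1; A → 0; B → 0; C → 0; S → B X0; X0 → T0 T0; S → B X1; X1 → T1 B; A → T1 X2; X2 → S B; B → S T0; B → C X3; X3 → S T1; C → C X4; X4 → T1 C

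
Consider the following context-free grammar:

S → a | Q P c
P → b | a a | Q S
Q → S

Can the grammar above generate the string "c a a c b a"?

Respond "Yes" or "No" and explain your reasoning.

No - no valid derivation exists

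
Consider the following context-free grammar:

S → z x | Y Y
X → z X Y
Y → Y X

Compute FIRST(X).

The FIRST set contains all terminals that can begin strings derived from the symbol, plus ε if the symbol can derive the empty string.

We compute FIRST(X) using the standard algorithm.
FIRST(S) = {z}
FIRST(X) = {z}
FIRST(Y) = {}
Therefore, FIRST(X) = {z}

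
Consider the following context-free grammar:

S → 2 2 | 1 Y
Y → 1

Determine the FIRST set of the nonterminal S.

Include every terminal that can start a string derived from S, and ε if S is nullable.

We compute FIRST(S) using the standard algorithm.
FIRST(S) = {1, 2}
FIRST(Y) = {1}
Therefore, FIRST(S) = {1, 2}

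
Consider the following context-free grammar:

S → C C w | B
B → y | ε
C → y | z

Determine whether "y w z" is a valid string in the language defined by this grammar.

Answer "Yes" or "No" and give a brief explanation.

No - no valid derivation exists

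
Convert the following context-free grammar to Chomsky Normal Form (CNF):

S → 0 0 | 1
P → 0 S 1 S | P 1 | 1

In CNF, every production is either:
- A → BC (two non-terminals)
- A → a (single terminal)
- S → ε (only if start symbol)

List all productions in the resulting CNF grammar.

T0 → 0; S → 1; T1 → 1; P → 1; S → T0 T0; P → T0 X0; X0 → S X1; X1 → T1 S; P → P T1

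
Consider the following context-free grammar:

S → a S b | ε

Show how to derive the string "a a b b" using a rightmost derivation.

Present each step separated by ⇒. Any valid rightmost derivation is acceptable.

S ⇒ a S b ⇒ a a S b b ⇒ a a b b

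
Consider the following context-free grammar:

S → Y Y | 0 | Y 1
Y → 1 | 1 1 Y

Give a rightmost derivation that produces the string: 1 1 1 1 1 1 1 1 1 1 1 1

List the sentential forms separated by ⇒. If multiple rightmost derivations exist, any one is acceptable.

S ⇒ Y 1 ⇒ 1 1 Y 1 ⇒ 1 1 1 1 Y 1 ⇒ 1 1 1 1 1 1 Y 1 ⇒ 1 1 1 1 1 1 1 1 Y 1 ⇒ 1 1 1 1 1 1 1 1 1 1 Y 1 ⇒ 1 1 1 1 1 1 1 1 1 1 1 1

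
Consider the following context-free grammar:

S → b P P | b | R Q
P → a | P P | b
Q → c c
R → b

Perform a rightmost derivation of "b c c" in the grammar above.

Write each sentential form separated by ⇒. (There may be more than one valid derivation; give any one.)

S ⇒ R Q ⇒ R c c ⇒ b c c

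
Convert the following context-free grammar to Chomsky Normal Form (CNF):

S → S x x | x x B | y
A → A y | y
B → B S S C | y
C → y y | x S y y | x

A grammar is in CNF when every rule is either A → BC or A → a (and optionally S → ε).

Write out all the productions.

TX → x; S → y; TY → y; A → y; B → y; C → x; S → S X0; X0 → TX TX; S → TX X1; X1 → TX B; A → A TY; B → B X2; X2 → S X3; X3 → S C; C → TY TY; C → TX X4; X4 → S X5; X5 → TY TY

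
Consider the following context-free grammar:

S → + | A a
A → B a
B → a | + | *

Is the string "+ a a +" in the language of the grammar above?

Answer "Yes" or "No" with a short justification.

No - no valid derivation exists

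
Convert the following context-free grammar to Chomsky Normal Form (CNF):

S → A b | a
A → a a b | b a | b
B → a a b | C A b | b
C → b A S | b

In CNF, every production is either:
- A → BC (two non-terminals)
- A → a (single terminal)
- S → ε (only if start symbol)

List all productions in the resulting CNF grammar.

TB → b; S → a; TA → a; A → b; B → b; C → b; S → A TB; A → TA X0; X0 → TA TB; A → TB TA; B → TA X1; X1 → TA TB; B → C X2; X2 → A TB; C → TB X3; X3 → A S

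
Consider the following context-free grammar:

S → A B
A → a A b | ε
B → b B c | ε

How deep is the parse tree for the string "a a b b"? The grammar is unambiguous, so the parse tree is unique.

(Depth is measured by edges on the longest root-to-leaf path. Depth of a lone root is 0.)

4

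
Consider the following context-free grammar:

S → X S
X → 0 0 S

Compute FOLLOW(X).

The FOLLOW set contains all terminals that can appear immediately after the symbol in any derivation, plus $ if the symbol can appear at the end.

We compute FOLLOW(X) using the standard algorithm.
FOLLOW(S) starts with {$}.
FIRST(S) = {0}
FIRST(X) = {0}
FOLLOW(S) = {$, 0}
FOLLOW(X) = {0}
Therefore, FOLLOW(X) = {0}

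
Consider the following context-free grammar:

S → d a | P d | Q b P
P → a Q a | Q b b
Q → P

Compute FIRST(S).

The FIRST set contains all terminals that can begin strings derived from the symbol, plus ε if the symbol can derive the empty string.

We compute FIRST(S) using the standard algorithm.
FIRST(P) = {a}
FIRST(Q) = {a}
FIRST(S) = {a, d}
Therefore, FIRST(S) = {a, d}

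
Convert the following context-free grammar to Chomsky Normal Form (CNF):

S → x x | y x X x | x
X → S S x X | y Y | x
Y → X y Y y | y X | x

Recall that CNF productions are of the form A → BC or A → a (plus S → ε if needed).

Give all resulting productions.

TX → x; TY → y; S → x; X → x; Y → x; S → TX TX; S → TY X0; X0 → TX X1; X1 → X TX; X → S X2; X2 → S X3; X3 → TX X; X → TY Y; Y → X X4; X4 → TY X5; X5 → Y TY; Y → TY X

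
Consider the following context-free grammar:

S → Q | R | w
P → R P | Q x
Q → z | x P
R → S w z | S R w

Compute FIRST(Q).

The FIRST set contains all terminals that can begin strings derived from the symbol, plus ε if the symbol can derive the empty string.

We compute FIRST(Q) using the standard algorithm.
FIRST(P) = {w, x, z}
FIRST(Q) = {x, z}
FIRST(R) = {w, x, z}
FIRST(S) = {w, x, z}
Therefore, FIRST(Q) = {x, z}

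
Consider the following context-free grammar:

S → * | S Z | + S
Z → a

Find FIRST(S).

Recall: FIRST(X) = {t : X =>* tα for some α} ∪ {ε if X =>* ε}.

We compute FIRST(S) using the standard algorithm.
FIRST(S) = {*, +}
FIRST(Z) = {a}
Therefore, FIRST(S) = {*, +}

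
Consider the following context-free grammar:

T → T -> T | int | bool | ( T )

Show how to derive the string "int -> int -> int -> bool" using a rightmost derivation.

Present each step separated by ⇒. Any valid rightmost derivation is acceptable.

T ⇒ T -> T ⇒ T -> T -> T ⇒ T -> T -> T -> T ⇒ T -> T -> T -> bool ⇒ T -> T -> int -> bool ⇒ T -> int -> int -> bool ⇒ int -> int -> int -> bool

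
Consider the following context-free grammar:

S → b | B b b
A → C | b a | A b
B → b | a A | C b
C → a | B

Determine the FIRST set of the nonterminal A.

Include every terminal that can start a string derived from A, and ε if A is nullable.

We compute FIRST(A) using the standard algorithm.
FIRST(A) = {a, b}
FIRST(B) = {a, b}
FIRST(C) = {a, b}
FIRST(S) = {a, b}
Therefore, FIRST(A) = {a, b}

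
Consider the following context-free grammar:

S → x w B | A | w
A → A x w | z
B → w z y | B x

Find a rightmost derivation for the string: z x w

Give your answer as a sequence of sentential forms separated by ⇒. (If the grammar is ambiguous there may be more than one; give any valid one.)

S ⇒ A ⇒ A x w ⇒ z x w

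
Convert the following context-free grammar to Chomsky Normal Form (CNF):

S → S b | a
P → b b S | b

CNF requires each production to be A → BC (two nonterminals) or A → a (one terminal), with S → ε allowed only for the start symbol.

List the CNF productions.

TB → b; S → a; P → b; S → S TB; P → TB X0; X0 → TB S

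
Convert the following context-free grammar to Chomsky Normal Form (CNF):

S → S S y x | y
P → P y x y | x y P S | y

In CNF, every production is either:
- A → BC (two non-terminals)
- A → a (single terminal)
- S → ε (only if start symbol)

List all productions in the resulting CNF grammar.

TY → y; TX → x; S → y; P → y; S → S X0; X0 → S X1; X1 → TY TX; P → P X2; X2 → TY X3; X3 → TX TY; P → TX X4; X4 → TY X5; X5 → P S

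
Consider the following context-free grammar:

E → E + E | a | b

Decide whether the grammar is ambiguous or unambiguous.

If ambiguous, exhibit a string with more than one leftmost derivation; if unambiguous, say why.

Ambiguous - the string 'b + b + a' has two distinct leftmost derivations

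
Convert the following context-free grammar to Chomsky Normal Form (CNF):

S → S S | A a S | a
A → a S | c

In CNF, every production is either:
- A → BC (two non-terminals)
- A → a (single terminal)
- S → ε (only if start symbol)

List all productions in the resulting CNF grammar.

TA → a; S → a; A → c; S → S S; S → A X0; X0 → TA S; A → TA S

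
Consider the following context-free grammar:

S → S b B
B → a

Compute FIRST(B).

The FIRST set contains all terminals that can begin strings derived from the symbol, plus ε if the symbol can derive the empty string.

We compute FIRST(B) using the standard algorithm.
FIRST(B) = {a}
FIRST(S) = {}
Therefore, FIRST(B) = {a}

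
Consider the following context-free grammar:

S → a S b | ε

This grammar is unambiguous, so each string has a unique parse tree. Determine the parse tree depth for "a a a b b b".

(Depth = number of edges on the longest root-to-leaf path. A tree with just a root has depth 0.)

4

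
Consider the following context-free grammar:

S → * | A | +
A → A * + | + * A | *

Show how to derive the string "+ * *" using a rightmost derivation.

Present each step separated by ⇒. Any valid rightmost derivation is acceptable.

S ⇒ A ⇒ + * A ⇒ + * *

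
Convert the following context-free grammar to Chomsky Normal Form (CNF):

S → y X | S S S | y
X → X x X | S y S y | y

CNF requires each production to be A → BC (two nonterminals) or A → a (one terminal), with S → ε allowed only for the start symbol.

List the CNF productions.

TY → y; S → y; TX → x; X → y; S → TY X; S → S X0; X0 → S S; X → X X1; X1 → TX X; X → S X2; X2 → TY X3; X3 → S TY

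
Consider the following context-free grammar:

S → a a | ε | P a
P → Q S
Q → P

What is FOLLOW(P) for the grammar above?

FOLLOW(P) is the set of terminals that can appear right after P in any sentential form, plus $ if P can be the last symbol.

We compute FOLLOW(P) using the standard algorithm.
FOLLOW(S) starts with {$}.
FIRST(P) = {}
FIRST(Q) = {}
FIRST(S) = {a, ε}
FOLLOW(P) = {a}
FOLLOW(Q) = {a}
FOLLOW(S) = {$, a}
Therefore, FOLLOW(P) = {a}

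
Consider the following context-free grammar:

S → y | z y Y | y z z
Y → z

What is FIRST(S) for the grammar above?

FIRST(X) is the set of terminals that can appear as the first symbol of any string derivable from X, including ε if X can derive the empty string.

We compute FIRST(S) using the standard algorithm.
FIRST(S) = {y, z}
FIRST(Y) = {z}
Therefore, FIRST(S) = {y, z}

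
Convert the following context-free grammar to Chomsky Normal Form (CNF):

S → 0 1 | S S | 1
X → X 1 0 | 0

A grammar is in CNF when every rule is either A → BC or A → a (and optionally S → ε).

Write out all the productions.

T0 → 0; T1 → 1; S → 1; X → 0; S → T0 T1; S → S S; X → X X0; X0 → T1 T0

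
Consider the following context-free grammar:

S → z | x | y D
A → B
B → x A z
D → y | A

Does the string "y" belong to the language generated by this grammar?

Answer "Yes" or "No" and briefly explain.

No - no valid derivation exists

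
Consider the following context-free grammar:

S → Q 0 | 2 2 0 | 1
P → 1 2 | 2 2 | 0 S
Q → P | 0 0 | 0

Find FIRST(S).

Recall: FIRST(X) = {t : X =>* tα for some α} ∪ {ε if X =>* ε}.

We compute FIRST(S) using the standard algorithm.
FIRST(P) = {0, 1, 2}
FIRST(Q) = {0, 1, 2}
FIRST(S) = {0, 1, 2}
Therefore, FIRST(S) = {0, 1, 2}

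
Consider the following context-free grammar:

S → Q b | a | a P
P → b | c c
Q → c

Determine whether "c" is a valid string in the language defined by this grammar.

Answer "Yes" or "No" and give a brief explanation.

No - no valid derivation exists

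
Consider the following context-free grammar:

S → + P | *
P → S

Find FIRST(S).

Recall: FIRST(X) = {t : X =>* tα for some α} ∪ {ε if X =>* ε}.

We compute FIRST(S) using the standard algorithm.
FIRST(P) = {*, +}
FIRST(S) = {*, +}
Therefore, FIRST(S) = {*, +}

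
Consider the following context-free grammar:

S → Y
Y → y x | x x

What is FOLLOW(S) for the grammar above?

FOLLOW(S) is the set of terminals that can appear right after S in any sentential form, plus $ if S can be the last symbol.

We compute FOLLOW(S) using the standard algorithm.
FOLLOW(S) starts with {$}.
FIRST(S) = {x, y}
FIRST(Y) = {x, y}
FOLLOW(S) = {$}
FOLLOW(Y) = {$}
Therefore, FOLLOW(S) = {$}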